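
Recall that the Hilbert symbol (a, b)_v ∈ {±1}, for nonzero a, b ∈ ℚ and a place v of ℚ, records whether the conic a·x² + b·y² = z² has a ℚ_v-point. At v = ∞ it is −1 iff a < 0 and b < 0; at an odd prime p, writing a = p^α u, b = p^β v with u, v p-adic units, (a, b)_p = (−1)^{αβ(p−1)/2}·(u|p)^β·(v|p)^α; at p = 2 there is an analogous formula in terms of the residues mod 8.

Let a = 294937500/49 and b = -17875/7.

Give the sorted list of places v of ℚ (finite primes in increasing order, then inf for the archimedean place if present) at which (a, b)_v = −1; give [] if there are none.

[2, 3, 11, 13]

(a, b) ≡ (39, -5005) mod (ℚ^×)²; places V = {2, 3, 5, 7, 11, 13, ∞}.
(a,b)_2: α=2, β=0; u≡7, v≡3 (mod 8); ε(u)ε(v)=1·1, αω(v)=2·1, βω(u)=0·0; sum ≡ 1  ⇒  -1.
(a,b)_11: α=2, u≡2; β=1, v≡2 (mod 11); (2|11)=-1, (2|11)=-1; sign (−1)^0·-1^1·-1^2 = -1.
(a,b)_∞: sgn(39)=+, sgn(-5005)=−, so +1.
(a,b)_3: α=1, u≡1; β=0, v≡2 (mod 3); (1|3)=+1, (2|3)=-1; sign (−1)^0·+1^0·-1^1 = -1.
(a,b)_13: α=1, u≡3; β=1, v≡6 (mod 13); (3|13)=+1, (6|13)=-1; sign (−1)^0·+1^1·-1^1 = -1.
(a,b)_5: α=6, u≡4; β=3, v≡1 (mod 5); (4|5)=+1, (1|5)=+1; sign (−1)^0·+1^3·+1^6 = +1.
(a,b)_7: α=-2, u≡4; β=-1, v≡3 (mod 7); (4|7)=+1, (3|7)=-1; sign (−1)^0·+1^-1·-1^-2 = +1.
Ram(39, -5005) = {2, 3, 11, 13}; no ℚ_2-point on the conic.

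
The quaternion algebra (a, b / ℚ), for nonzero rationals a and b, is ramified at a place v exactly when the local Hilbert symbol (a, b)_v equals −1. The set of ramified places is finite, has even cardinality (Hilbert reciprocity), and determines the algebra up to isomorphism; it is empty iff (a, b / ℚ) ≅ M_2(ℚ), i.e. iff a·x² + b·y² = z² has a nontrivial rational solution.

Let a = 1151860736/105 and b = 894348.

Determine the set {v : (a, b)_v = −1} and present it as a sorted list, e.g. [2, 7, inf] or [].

[2, 3, 5, 7]

(a, b) ≡ (2730, 3) mod (ℚ^×)²; places V = {2, 3, 5, 7, 13, ∞}.
(a,b)_3: α=-1, u≡1; β=3, v≡1 (mod 3); (1|3)=+1, (1|3)=+1; sign (−1)^1·+1^3·+1^-1 = -1.
(a,b)_2: α=19, β=2; u≡5, v≡3 (mod 8); ε(u)ε(v)=0·1, αω(v)=19·1, βω(u)=2·1; sum ≡ 1  ⇒  -1.
(a,b)_7: α=-1, u≡5; β=2, v≡3 (mod 7); (5|7)=-1, (3|7)=-1; sign (−1)^0·-1^2·-1^-1 = -1.
(a,b)_5: α=-1, u≡1; β=0, v≡3 (mod 5); (1|5)=+1, (3|5)=-1; sign (−1)^0·+1^0·-1^-1 = -1.
(a,b)_13: α=3, u≡11; β=2, v≡1 (mod 13); (11|13)=-1, (1|13)=+1; sign (−1)^0·-1^2·+1^3 = +1.
(a,b)_∞: sgn(2730)=+, sgn(3)=+, so +1.
(2730, 3 / ℚ) ramifies at {2, 3, 5, 7}: a division algebra.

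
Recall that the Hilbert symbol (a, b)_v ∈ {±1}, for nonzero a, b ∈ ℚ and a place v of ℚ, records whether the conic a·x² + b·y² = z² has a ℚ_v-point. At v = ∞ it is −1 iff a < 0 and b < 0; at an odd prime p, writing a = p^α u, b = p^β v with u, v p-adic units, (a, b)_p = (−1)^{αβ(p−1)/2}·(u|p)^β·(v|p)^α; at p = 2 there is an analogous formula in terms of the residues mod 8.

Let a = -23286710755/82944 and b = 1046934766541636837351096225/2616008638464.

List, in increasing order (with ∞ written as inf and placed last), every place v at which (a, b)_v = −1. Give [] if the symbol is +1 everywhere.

[17, 41]

Mod squares: a ≡ -80155, b ≡ 41. Check v ∈ {∞, 2, 3, 5, 7, 11, 13, 17, 23, 31, 41}.
v=7: a=7^4·(≡4), b=7^10·(≡6) mod 7; (4|7)=+1, (6|7)=-1; (−1)^{4·10·3}·(+1)^10·(-1)^4 = +1.
v=3: a=3^-4·(≡2), b=3^-10·(≡2) mod 3; (2|3)=-1, (2|3)=-1; (−1)^{-4·-10·1}·(-1)^-10·(-1)^-4 = +1.
v=41: a=41^1·(≡17), b=41^3·(≡1) mod 41; (17|41)=-1, (1|41)=+1; (−1)^{1·3·20}·(-1)^3·(+1)^1 = -1.
v=17: a=17^1·(≡3), b=17^2·(≡11) mod 17; (3|17)=-1, (11|17)=-1; (−1)^{1·2·8}·(-1)^2·(-1)^1 = -1.
v=13: a=13^0·(≡1), b=13^-2·(≡7) mod 13; (1|13)=+1, (7|13)=-1; (−1)^{0·-2·6}·(+1)^-2·(-1)^0 = +1.
v=11: a=11^2·(≡7), b=11^4·(≡7) mod 11; (7|11)=-1, (7|11)=-1; (−1)^{2·4·5}·(-1)^4·(-1)^2 = +1.
v=∞: -80155 < 0 and 41 > 0  ⇒  (a,b)_∞ = +1.
v=31: a=31^0·(≡23), b=31^2·(≡7) mod 31; (23|31)=-1, (7|31)=+1; (−1)^{0·2·15}·(-1)^2·(+1)^0 = +1.
v=2: v_2(a)=-10, v_2(b)=-18; units ≡ 5, 1 (mod 8); ε·ε+αω+βω = 0·0+-10·0+-18·1 ≡ 0  ⇒  (a,b)_2 = +1.
v=5: a=5^1·(≡1), b=5^2·(≡1) mod 5; (1|5)=+1, (1|5)=+1; (−1)^{1·2·2}·(+1)^2·(+1)^1 = +1.
v=23: a=23^1·(≡7), b=23^2·(≡1) mod 23; (7|23)=-1, (1|23)=+1; (−1)^{1·2·11}·(-1)^2·(+1)^1 = +1.
Ram(-80155, 41) = {17, 41}; no ℚ_17-point on the conic.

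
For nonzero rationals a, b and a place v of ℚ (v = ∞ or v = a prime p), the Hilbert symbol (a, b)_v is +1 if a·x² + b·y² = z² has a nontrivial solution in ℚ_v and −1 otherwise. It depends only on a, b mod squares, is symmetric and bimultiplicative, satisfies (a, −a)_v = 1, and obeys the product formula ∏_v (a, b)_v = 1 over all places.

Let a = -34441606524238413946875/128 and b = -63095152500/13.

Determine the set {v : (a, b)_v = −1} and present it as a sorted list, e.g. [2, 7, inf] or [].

(a, b) ≡ (-1430, -7657) mod (ℚ^×)²; places V = {2, 3, 5, 11, 13, 19, 23, 31, ∞}.
(a,b)_3: α=8, u≡1; β=4, v≡2 (mod 3); (1|3)=+1, (2|3)=-1; sign (−1)^0·+1^4·-1^8 = +1.
(a,b)_5: α=5, u≡4; β=4, v≡2 (mod 5); (4|5)=+1, (2|5)=-1; sign (−1)^0·+1^4·-1^5 = -1.
(a,b)_23: α=4, u≡19; β=2, v≡2 (mod 23); (19|23)=-1, (2|23)=+1; sign (−1)^0·-1^2·+1^4 = +1.
(a,b)_31: α=2, u≡3; β=1, v≡10 (mod 31); (3|31)=-1, (10|31)=+1; sign (−1)^0·-1^1·+1^2 = -1.
(a,b)_11: α=3, u≡2; β=0, v≡8 (mod 11); (2|11)=-1, (8|11)=-1; sign (−1)^0·-1^0·-1^3 = -1.
(a,b)_∞: sgn(-1430)=−, sgn(-7657)=−, so -1.
(a,b)_2: α=-7, β=2; u≡5, v≡7 (mod 8); ε(u)ε(v)=0·1, αω(v)=-7·0, βω(u)=2·1; sum ≡ 0  ⇒  +1.
(a,b)_13: α=1, u≡5; β=-1, v≡10 (mod 13); (5|13)=-1, (10|13)=+1; sign (−1)^0·-1^-1·+1^1 = -1.
(a,b)_19: α=2, u≡3; β=1, v≡12 (mod 19); (3|19)=-1, (12|19)=-1; sign (−1)^0·-1^1·-1^2 = -1.
(-1430, -7657 / ℚ) ramifies at {5, 11, 13, 19, 31, ∞}: a division algebra.

[5, 11, 13, 19, 31, inf]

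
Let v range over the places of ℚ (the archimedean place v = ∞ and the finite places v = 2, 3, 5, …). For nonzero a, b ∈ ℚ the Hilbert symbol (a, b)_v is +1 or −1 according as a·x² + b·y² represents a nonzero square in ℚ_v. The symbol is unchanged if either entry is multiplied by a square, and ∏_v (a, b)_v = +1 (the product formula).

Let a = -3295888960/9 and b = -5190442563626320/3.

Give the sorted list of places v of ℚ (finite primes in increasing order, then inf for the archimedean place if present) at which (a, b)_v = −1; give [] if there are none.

[3, 11, 13, 19, 37, inf]

Mod squares: a ≡ -1050985, b ≡ -2398428615. Check v ∈ {∞, 2, 3, 5, 7, 11, 13, 19, 23, 29, 31, 37}.
v=7: a=7^2·(≡1), b=7^4·(≡5) mod 7; (1|7)=+1, (5|7)=-1; (−1)^{2·4·3}·(+1)^4·(-1)^2 = +1.
v=37: a=37^1·(≡26), b=37^1·(≡6) mod 37; (26|37)=+1, (6|37)=-1; (−1)^{1·1·18}·(+1)^1·(-1)^1 = -1.
v=13: a=13^1·(≡5), b=13^2·(≡6) mod 13; (5|13)=-1, (6|13)=-1; (−1)^{1·2·6}·(-1)^2·(-1)^1 = -1.
v=19: a=19^1·(≡12), b=19^1·(≡12) mod 19; (12|19)=-1, (12|19)=-1; (−1)^{1·1·9}·(-1)^1·(-1)^1 = -1.
v=5: a=5^1·(≡2), b=5^1·(≡2) mod 5; (2|5)=-1, (2|5)=-1; (−1)^{1·1·2}·(-1)^1·(-1)^1 = +1.
v=11: a=11^0·(≡6), b=11^1·(≡8) mod 11; (6|11)=-1, (8|11)=-1; (−1)^{0·1·5}·(-1)^1·(-1)^0 = -1.
v=31: a=31^0·(≡1), b=31^1·(≡14) mod 31; (1|31)=+1, (14|31)=+1; (−1)^{0·1·15}·(+1)^1·(+1)^0 = +1.
v=2: v_2(a)=6, v_2(b)=4; units ≡ 7, 1 (mod 8); ε·ε+αω+βω = 1·0+6·0+4·0 ≡ 0  ⇒  (a,b)_2 = +1.
v=29: a=29^0·(≡5), b=29^1·(≡19) mod 29; (5|29)=+1, (19|29)=-1; (−1)^{0·1·14}·(+1)^1·(-1)^0 = +1.
v=3: a=3^-2·(≡2), b=3^-1·(≡2) mod 3; (2|3)=-1, (2|3)=-1; (−1)^{-2·-1·1}·(-1)^-1·(-1)^-2 = -1.
v=∞: -1050985 < 0 and -2398428615 < 0  ⇒  (a,b)_∞ = -1.
v=23: a=23^1·(≡13), b=23^1·(≡5) mod 23; (13|23)=+1, (5|23)=-1; (−1)^{1·1·11}·(+1)^1·(-1)^1 = +1.
|Ram(-1050985, -2398428615)| = 6, even; anisotropic at {3, 11, 13, 19, 37, ∞}.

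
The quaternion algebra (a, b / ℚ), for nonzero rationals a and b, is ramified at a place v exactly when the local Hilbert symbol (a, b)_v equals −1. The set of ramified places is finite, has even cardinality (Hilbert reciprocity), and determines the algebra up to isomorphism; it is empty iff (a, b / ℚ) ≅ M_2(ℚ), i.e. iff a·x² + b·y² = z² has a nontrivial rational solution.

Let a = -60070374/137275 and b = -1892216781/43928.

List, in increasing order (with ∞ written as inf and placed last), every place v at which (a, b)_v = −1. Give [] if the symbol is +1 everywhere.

[13, 19, 31, inf]

(a, b) ≡ (-15314, -107198) mod (ℚ^×)²; places V = {2, 3, 5, 7, 13, 17, 19, 31, ∞}.
(a,b)_13: α=3, u≡11; β=3, v≡3 (mod 13); (11|13)=-1, (3|13)=+1; sign (−1)^0·-1^3·+1^3 = -1.
(a,b)_∞: sgn(-15314)=−, sgn(-107198)=−, so -1.
(a,b)_31: α=1, u≡8; β=1, v≡28 (mod 31); (8|31)=+1, (28|31)=+1; sign (−1)^1·+1^1·+1^1 = -1.
(a,b)_3: α=2, u≡1; β=4, v≡1 (mod 3); (1|3)=+1, (1|3)=+1; sign (−1)^0·+1^4·+1^2 = +1.
(a,b)_17: α=-2, u≡7; β=-2, v≡8 (mod 17); (7|17)=-1, (8|17)=+1; sign (−1)^0·-1^-2·+1^-2 = +1.
(a,b)_19: α=-1, u≡9; β=-1, v≡6 (mod 19); (9|19)=+1, (6|19)=+1; sign (−1)^1·+1^-1·+1^-1 = -1.
(a,b)_7: α=2, u≡1; β=3, v≡4 (mod 7); (1|7)=+1, (4|7)=+1; sign (−1)^0·+1^3·+1^2 = +1.
(a,b)_2: α=1, β=-3; u≡7, v≡1 (mod 8); ε(u)ε(v)=1·0, αω(v)=1·0, βω(u)=-3·0; sum ≡ 0  ⇒  +1.
(a,b)_5: α=-2, u≡1; β=0, v≡3 (mod 5); (1|5)=+1, (3|5)=-1; sign (−1)^0·+1^0·-1^-2 = +1.
Ram(-15314, -107198) = {13, 19, 31, ∞}; no ℚ_13-point on the conic.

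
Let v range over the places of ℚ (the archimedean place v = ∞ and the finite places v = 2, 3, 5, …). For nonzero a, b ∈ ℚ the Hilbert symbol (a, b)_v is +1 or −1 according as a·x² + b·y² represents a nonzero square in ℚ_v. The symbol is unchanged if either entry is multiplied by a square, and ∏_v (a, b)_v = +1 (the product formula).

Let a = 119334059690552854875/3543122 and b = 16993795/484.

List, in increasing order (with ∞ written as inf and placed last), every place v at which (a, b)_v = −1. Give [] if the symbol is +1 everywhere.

Mod squares: a ≡ 3910, b ≡ 595. Check v ∈ {∞, 2, 3, 5, 7, 11, 13, 17, 23}.
v=17: a=17^3·(≡1), b=17^1·(≡15) mod 17; (1|17)=+1, (15|17)=+1; (−1)^{3·1·8}·(+1)^1·(+1)^3 = +1.
v=23: a=23^1·(≡4), b=23^0·(≡15) mod 23; (4|23)=+1, (15|23)=-1; (−1)^{1·0·11}·(+1)^0·(-1)^1 = -1.
v=7: a=7^4·(≡1), b=7^1·(≡1) mod 7; (1|7)=+1, (1|7)=+1; (−1)^{4·1·3}·(+1)^1·(+1)^4 = +1.
v=11: a=11^-6·(≡1), b=11^-2·(≡4) mod 11; (1|11)=+1, (4|11)=+1; (−1)^{-6·-2·5}·(+1)^-2·(+1)^-6 = +1.
v=∞: 3910 > 0 and 595 > 0  ⇒  (a,b)_∞ = +1.
v=5: a=5^3·(≡2), b=5^1·(≡1) mod 5; (2|5)=-1, (1|5)=+1; (−1)^{3·1·2}·(-1)^1·(+1)^3 = -1.
v=13: a=13^6·(≡9), b=13^4·(≡12) mod 13; (9|13)=+1, (12|13)=+1; (−1)^{6·4·6}·(+1)^4·(+1)^6 = +1.
v=3: a=3^6·(≡1), b=3^0·(≡1) mod 3; (1|3)=+1, (1|3)=+1; (−1)^{6·0·1}·(+1)^0·(+1)^6 = +1.
v=2: v_2(a)=-1, v_2(b)=-2; units ≡ 3, 3 (mod 8); ε·ε+αω+βω = 1·1+-1·1+-2·1 ≡ 0  ⇒  (a,b)_2 = +1.
(3910, 595 / ℚ) ramifies at {5, 23}: a division algebra.

[5, 23]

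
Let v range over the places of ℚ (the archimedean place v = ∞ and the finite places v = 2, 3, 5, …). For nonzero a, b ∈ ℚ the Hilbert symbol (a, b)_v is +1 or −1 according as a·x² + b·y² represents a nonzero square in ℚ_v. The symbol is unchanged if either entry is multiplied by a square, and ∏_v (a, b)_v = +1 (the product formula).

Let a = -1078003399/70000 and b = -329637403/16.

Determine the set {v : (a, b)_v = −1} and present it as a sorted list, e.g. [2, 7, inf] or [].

(a, b) ≡ (-172753, -667) mod (ℚ^×)²; places V = {2, 5, 7, 11, 19, 23, 29, 37, ∞}.
(a,b)_23: α=1, u≡5; β=1, v≡20 (mod 23); (5|23)=-1, (20|23)=-1; sign (−1)^1·-1^1·-1^1 = -1.
(a,b)_7: α=-1, u≡6; β=0, v≡5 (mod 7); (6|7)=-1, (5|7)=-1; sign (−1)^0·-1^0·-1^-1 = -1.
(a,b)_29: α=1, u≡2; β=1, v≡22 (mod 29); (2|29)=-1, (22|29)=+1; sign (−1)^0·-1^1·+1^1 = -1.
(a,b)_5: α=-4, u≡3; β=0, v≡2 (mod 5); (3|5)=-1, (2|5)=-1; sign (−1)^0·-1^0·-1^-4 = +1.
(a,b)_∞: sgn(-172753)=−, sgn(-667)=−, so -1.
(a,b)_11: α=2, u≡8; β=0, v≡3 (mod 11); (8|11)=-1, (3|11)=+1; sign (−1)^0·-1^0·+1^2 = +1.
(a,b)_37: α=1, u≡33; β=2, v≡26 (mod 37); (33|37)=+1, (26|37)=+1; sign (−1)^0·+1^2·+1^1 = +1.
(a,b)_2: α=-4, β=-4; u≡7, v≡5 (mod 8); ε(u)ε(v)=1·0, αω(v)=-4·1, βω(u)=-4·0; sum ≡ 0  ⇒  +1.
(a,b)_19: α=2, u≡13; β=2, v≡7 (mod 19); (13|19)=-1, (7|19)=+1; sign (−1)^0·-1^2·+1^2 = +1.
|Ram(-172753, -667)| = 4, even; anisotropic at {7, 23, 29, ∞}.

[7, 23, 29, inf]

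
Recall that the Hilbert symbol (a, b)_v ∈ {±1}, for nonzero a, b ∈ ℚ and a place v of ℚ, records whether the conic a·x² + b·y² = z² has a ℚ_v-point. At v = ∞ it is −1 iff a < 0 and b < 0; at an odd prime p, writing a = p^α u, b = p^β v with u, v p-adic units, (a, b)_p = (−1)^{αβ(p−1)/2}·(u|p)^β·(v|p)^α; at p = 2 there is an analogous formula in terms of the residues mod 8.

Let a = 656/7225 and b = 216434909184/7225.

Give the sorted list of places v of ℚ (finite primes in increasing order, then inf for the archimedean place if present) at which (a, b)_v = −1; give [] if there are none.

Mod squares: a ≡ 41, b ≡ 186. Check v ∈ {∞, 2, 3, 5, 13, 17, 31, 41}.
v=41: a=41^1·(≡20), b=41^2·(≡24) mod 41; (20|41)=+1, (24|41)=-1; (−1)^{1·2·20}·(+1)^2·(-1)^1 = -1.
v=2: v_2(a)=4, v_2(b)=13; units ≡ 1, 5 (mod 8); ε·ε+αω+βω = 0·0+4·1+13·0 ≡ 0  ⇒  (a,b)_2 = +1.
v=∞: 41 > 0 and 186 > 0  ⇒  (a,b)_∞ = +1.
v=17: a=17^-2·(≡14), b=17^-2·(≡13) mod 17; (14|17)=-1, (13|17)=+1; (−1)^{-2·-2·8}·(-1)^-2·(+1)^-2 = +1.
v=31: a=31^0·(≡18), b=31^1·(≡29) mod 31; (18|31)=+1, (29|31)=-1; (−1)^{0·1·15}·(+1)^1·(-1)^0 = +1.
v=5: a=5^-2·(≡4), b=5^-2·(≡1) mod 5; (4|5)=+1, (1|5)=+1; (−1)^{-2·-2·2}·(+1)^-2·(+1)^-2 = +1.
v=3: a=3^0·(≡2), b=3^1·(≡2) mod 3; (2|3)=-1, (2|3)=-1; (−1)^{0·1·1}·(-1)^1·(-1)^0 = -1.
v=13: a=13^0·(≡11), b=13^2·(≡12) mod 13; (11|13)=-1, (12|13)=+1; (−1)^{0·2·6}·(-1)^2·(+1)^0 = +1.
Ram(41, 186) = {3, 41}; no ℚ_3-point on the conic.

[3, 41]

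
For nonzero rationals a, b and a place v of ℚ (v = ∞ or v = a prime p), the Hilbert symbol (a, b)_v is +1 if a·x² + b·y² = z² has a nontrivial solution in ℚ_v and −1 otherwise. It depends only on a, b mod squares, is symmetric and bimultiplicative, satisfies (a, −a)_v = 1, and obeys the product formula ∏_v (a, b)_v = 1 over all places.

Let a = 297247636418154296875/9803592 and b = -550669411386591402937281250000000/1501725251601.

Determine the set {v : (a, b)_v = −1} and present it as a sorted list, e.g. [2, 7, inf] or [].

Mod squares: a ≡ 182, b ≡ -2146. Check v ∈ {∞, 2, 3, 5, 7, 11, 13, 29, 37, 41}.
v=7: a=7^5·(≡5), b=7^8·(≡6) mod 7; (5|7)=-1, (6|7)=-1; (−1)^{5·8·3}·(-1)^8·(-1)^5 = -1.
v=29: a=29^2·(≡15), b=29^3·(≡13) mod 29; (15|29)=-1, (13|29)=+1; (−1)^{2·3·14}·(-1)^3·(+1)^2 = -1.
v=5: a=5^10·(≡2), b=5^12·(≡1) mod 5; (2|5)=-1, (1|5)=+1; (−1)^{10·12·2}·(-1)^12·(+1)^10 = +1.
v=2: v_2(a)=-3, v_2(b)=7; units ≡ 3, 7 (mod 8); ε·ε+αω+βω = 1·1+-3·0+7·1 ≡ 0  ⇒  (a,b)_2 = +1.
v=∞: 182 > 0 and -2146 < 0  ⇒  (a,b)_∞ = +1.
v=37: a=37^2·(≡9), b=37^3·(≡25) mod 37; (9|37)=+1, (25|37)=+1; (−1)^{2·3·18}·(+1)^3·(+1)^2 = +1.
v=41: a=41^-2·(≡36), b=41^-4·(≡22) mod 41; (36|41)=+1, (22|41)=-1; (−1)^{-2·-4·20}·(+1)^-4·(-1)^-2 = +1.
v=3: a=3^-6·(≡2), b=3^-12·(≡2) mod 3; (2|3)=-1, (2|3)=-1; (−1)^{-6·-12·1}·(-1)^-12·(-1)^-6 = +1.
v=13: a=13^1·(≡9), b=13^2·(≡4) mod 13; (9|13)=+1, (4|13)=+1; (−1)^{1·2·6}·(+1)^2·(+1)^1 = +1.
v=11: a=11^2·(≡7), b=11^4·(≡7) mod 11; (7|11)=-1, (7|11)=-1; (−1)^{2·4·5}·(-1)^4·(-1)^2 = +1.
Ram(182, -2146) = {7, 29}; no ℚ_7-point on the conic.

[7, 29]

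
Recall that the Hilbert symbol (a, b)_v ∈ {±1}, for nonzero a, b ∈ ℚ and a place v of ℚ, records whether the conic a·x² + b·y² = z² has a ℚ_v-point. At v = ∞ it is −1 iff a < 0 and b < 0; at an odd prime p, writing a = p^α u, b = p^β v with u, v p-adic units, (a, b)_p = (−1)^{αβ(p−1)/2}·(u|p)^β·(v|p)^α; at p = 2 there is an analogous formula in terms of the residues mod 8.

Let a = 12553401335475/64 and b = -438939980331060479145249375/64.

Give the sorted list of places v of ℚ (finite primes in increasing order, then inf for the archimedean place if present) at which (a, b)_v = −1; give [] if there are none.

[3, 13]

(a, b) ≡ (145299, -111111) mod (ℚ^×)²; places V = {2, 3, 5, 7, 11, 13, 17, 37, ∞}.
(a,b)_7: α=1, u≡2; β=3, v≡3 (mod 7); (2|7)=+1, (3|7)=-1; sign (−1)^1·+1^3·-1^1 = +1.
(a,b)_13: α=4, u≡5; β=3, v≡2 (mod 13); (5|13)=-1, (2|13)=-1; sign (−1)^0·-1^3·-1^4 = -1.
(a,b)_2: α=-6, β=-6; u≡3, v≡1 (mod 8); ε(u)ε(v)=1·0, αω(v)=-6·0, βω(u)=-6·1; sum ≡ 0  ⇒  +1.
(a,b)_17: α=1, u≡16; β=2, v≡8 (mod 17); (16|17)=+1, (8|17)=+1; sign (−1)^0·+1^2·+1^1 = +1.
(a,b)_3: α=1, u≡1; β=3, v≡1 (mod 3); (1|3)=+1, (1|3)=+1; sign (−1)^1·+1^3·+1^1 = -1.
(a,b)_∞: sgn(145299)=+, sgn(-111111)=−, so +1.
(a,b)_11: α=3, u≡4; β=9, v≡7 (mod 11); (4|11)=+1, (7|11)=-1; sign (−1)^1·+1^9·-1^3 = +1.
(a,b)_37: α=1, u≡5; β=3, v≡35 (mod 37); (5|37)=-1, (35|37)=-1; sign (−1)^0·-1^3·-1^1 = +1.
(a,b)_5: α=2, u≡1; β=4, v≡4 (mod 5); (1|5)=+1, (4|5)=+1; sign (−1)^0·+1^4·+1^2 = +1.
(145299, -111111 / ℚ) ramifies at {3, 13}: a division algebra.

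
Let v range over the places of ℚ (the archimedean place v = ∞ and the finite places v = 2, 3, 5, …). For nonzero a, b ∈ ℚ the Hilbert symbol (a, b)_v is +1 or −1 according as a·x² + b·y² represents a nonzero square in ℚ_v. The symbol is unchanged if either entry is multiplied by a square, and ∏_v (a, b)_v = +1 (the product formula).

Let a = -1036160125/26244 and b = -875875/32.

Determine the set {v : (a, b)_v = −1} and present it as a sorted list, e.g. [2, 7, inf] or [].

[2, 7, 11, inf]

Mod squares: a ≡ -5005, b ≡ -1430. Check v ∈ {∞, 2, 3, 5, 7, 11, 13}.
v=11: a=11^1·(≡10), b=11^1·(≡7) mod 11; (10|11)=-1, (7|11)=-1; (−1)^{1·1·5}·(-1)^1·(-1)^1 = -1.
v=2: v_2(a)=-2, v_2(b)=-5; units ≡ 3, 5 (mod 8); ε·ε+αω+βω = 1·0+-2·1+-5·1 ≡ 1  ⇒  (a,b)_2 = -1.
v=5: a=5^3·(≡1), b=5^3·(≡4) mod 5; (1|5)=+1, (4|5)=+1; (−1)^{3·3·2}·(+1)^3·(+1)^3 = +1.
v=13: a=13^3·(≡8), b=13^1·(≡5) mod 13; (8|13)=-1, (5|13)=-1; (−1)^{3·1·6}·(-1)^1·(-1)^3 = +1.
v=3: a=3^-8·(≡2), b=3^0·(≡1) mod 3; (2|3)=-1, (1|3)=+1; (−1)^{-8·0·1}·(-1)^0·(+1)^-8 = +1.
v=7: a=7^3·(≡3), b=7^2·(≡6) mod 7; (3|7)=-1, (6|7)=-1; (−1)^{3·2·3}·(-1)^2·(-1)^3 = -1.
v=∞: -5005 < 0 and -1430 < 0  ⇒  (a,b)_∞ = -1.
(-5005, -1430 / ℚ) ramifies at {2, 7, 11, ∞}: a division algebra.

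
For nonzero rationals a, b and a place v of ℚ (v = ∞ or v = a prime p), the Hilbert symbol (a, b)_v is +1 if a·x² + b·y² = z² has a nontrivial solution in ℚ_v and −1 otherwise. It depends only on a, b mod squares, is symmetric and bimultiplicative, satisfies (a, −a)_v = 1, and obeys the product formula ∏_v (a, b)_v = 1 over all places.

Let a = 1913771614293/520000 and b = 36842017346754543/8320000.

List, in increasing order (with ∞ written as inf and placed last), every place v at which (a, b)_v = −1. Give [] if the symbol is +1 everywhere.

Mod squares: a ≡ 1209, b ≡ 299. Check v ∈ {∞, 2, 3, 5, 7, 11, 13, 23, 31}.
v=3: a=3^9·(≡1), b=3^12·(≡2) mod 3; (1|3)=+1, (2|3)=-1; (−1)^{9·12·1}·(+1)^12·(-1)^9 = -1.
v=13: a=13^-1·(≡7), b=13^-1·(≡4) mod 13; (7|13)=-1, (4|13)=+1; (−1)^{-1·-1·6}·(-1)^-1·(+1)^-1 = -1.
v=31: a=31^1·(≡5), b=31^2·(≡10) mod 31; (5|31)=+1, (10|31)=+1; (−1)^{1·2·15}·(+1)^2·(+1)^1 = +1.
v=2: v_2(a)=-6, v_2(b)=-10; units ≡ 1, 3 (mod 8); ε·ε+αω+βω = 0·1+-6·1+-10·0 ≡ 0  ⇒  (a,b)_2 = +1.
v=11: a=11^2·(≡6), b=11^2·(≡10) mod 11; (6|11)=-1, (10|11)=-1; (−1)^{2·2·5}·(-1)^2·(-1)^2 = +1.
v=∞: 1209 > 0 and 299 > 0  ⇒  (a,b)_∞ = +1.
v=5: a=5^-4·(≡4), b=5^-4·(≡4) mod 5; (4|5)=+1, (4|5)=+1; (−1)^{-4·-4·2}·(+1)^-4·(+1)^-4 = +1.
v=7: a=7^2·(≡5), b=7^2·(≡6) mod 7; (5|7)=-1, (6|7)=-1; (−1)^{2·2·3}·(-1)^2·(-1)^2 = +1.
v=23: a=23^2·(≡1), b=23^3·(≡2) mod 23; (1|23)=+1, (2|23)=+1; (−1)^{2·3·11}·(+1)^3·(+1)^2 = +1.
Ram(1209, 299) = {3, 13}; no ℚ_3-point on the conic.

[3, 13]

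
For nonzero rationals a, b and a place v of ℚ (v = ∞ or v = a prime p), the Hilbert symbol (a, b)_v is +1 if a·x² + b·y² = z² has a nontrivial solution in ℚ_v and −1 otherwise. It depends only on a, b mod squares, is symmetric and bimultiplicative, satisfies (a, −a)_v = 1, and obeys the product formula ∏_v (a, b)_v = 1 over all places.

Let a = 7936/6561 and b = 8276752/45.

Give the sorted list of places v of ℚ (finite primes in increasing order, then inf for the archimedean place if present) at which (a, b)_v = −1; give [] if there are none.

[31, 37]

(a, b) ≡ (31, 2586485) mod (ℚ^×)²; places V = {2, 3, 5, 11, 31, 37, 41, ∞}.
(a,b)_∞: sgn(31)=+, sgn(2586485)=+, so +1.
(a,b)_5: α=0, u≡1; β=-1, v≡3 (mod 5); (1|5)=+1, (3|5)=-1; sign (−1)^0·+1^-1·-1^0 = +1.
(a,b)_11: α=0, u≡1; β=1, v≡10 (mod 11); (1|11)=+1, (10|11)=-1; sign (−1)^0·+1^1·-1^0 = +1.
(a,b)_2: α=8, β=4; u≡7, v≡5 (mod 8); ε(u)ε(v)=1·0, αω(v)=8·1, βω(u)=4·0; sum ≡ 0  ⇒  +1.
(a,b)_3: α=-8, u≡1; β=-2, v≡2 (mod 3); (1|3)=+1, (2|3)=-1; sign (−1)^0·+1^-2·-1^-8 = +1.
(a,b)_31: α=1, u≡19; β=1, v≡28 (mod 31); (19|31)=+1, (28|31)=+1; sign (−1)^1·+1^1·+1^1 = -1.
(a,b)_41: α=0, u≡23; β=1, v≡38 (mod 41); (23|41)=+1, (38|41)=-1; sign (−1)^0·+1^1·-1^0 = +1.
(a,b)_37: α=0, u≡20; β=1, v≡27 (mod 37); (20|37)=-1, (27|37)=+1; sign (−1)^0·-1^1·+1^0 = -1.
|Ram(31, 2586485)| = 2, even; anisotropic at {31, 37}.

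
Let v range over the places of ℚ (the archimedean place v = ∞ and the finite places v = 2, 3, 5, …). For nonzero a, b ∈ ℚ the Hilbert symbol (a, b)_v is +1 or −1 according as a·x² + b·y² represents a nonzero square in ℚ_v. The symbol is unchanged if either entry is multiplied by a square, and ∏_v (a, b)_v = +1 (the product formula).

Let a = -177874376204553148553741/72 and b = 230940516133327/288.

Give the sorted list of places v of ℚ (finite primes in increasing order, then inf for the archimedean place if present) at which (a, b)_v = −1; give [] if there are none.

[31, 37]

Mod squares: a ≡ -658378, b ≡ 2727566. Check v ∈ {∞, 2, 3, 7, 11, 13, 29, 31, 37, 41}.
v=2: v_2(a)=-3, v_2(b)=-5; units ≡ 3, 7 (mod 8); ε·ε+αω+βω = 1·1+-3·0+-5·1 ≡ 0  ⇒  (a,b)_2 = +1.
v=31: a=31^3·(≡14), b=31^1·(≡8) mod 31; (14|31)=+1, (8|31)=+1; (−1)^{3·1·15}·(+1)^1·(+1)^3 = -1.
v=41: a=41^3·(≡12), b=41^1·(≡38) mod 41; (12|41)=-1, (38|41)=-1; (−1)^{3·1·20}·(-1)^1·(-1)^3 = +1.
v=13: a=13^0·(≡8), b=13^4·(≡9) mod 13; (8|13)=-1, (9|13)=+1; (−1)^{0·4·6}·(-1)^4·(+1)^0 = +1.
v=29: a=29^2·(≡16), b=29^1·(≡4) mod 29; (16|29)=+1, (4|29)=+1; (−1)^{2·1·14}·(+1)^1·(+1)^2 = +1.
v=3: a=3^-2·(≡2), b=3^-2·(≡2) mod 3; (2|3)=-1, (2|3)=-1; (−1)^{-2·-2·1}·(-1)^-2·(-1)^-2 = +1.
v=37: a=37^3·(≡27), b=37^1·(≡19) mod 37; (27|37)=+1, (19|37)=-1; (−1)^{3·1·18}·(+1)^1·(-1)^3 = -1.
v=11: a=11^2·(≡3), b=11^2·(≡10) mod 11; (3|11)=+1, (10|11)=-1; (−1)^{2·2·5}·(+1)^2·(-1)^2 = +1.
v=7: a=7^5·(≡6), b=7^2·(≡2) mod 7; (6|7)=-1, (2|7)=+1; (−1)^{5·2·3}·(-1)^2·(+1)^5 = +1.
v=∞: -658378 < 0 and 2727566 > 0  ⇒  (a,b)_∞ = +1.
(-658378, 2727566 / ℚ) ramifies at {31, 37}: a division algebra.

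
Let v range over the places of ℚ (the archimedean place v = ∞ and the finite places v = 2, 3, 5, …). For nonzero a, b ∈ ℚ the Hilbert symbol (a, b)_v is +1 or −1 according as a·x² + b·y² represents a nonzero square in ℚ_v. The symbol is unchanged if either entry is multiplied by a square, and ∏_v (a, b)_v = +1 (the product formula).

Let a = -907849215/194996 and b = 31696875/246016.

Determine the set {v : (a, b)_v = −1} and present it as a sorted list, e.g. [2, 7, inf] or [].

[13, 23]

Mod squares: a ≡ -737035, b ≡ 115. Check v ∈ {∞, 2, 3, 5, 7, 13, 17, 23, 29, 31, 41}.
v=3: a=3^6·(≡2), b=3^2·(≡1) mod 3; (2|3)=-1, (1|3)=+1; (−1)^{6·2·1}·(-1)^2·(+1)^6 = +1.
v=2: v_2(a)=-2, v_2(b)=-8; units ≡ 5, 3 (mod 8); ε·ε+αω+βω = 0·1+-2·1+-8·1 ≡ 0  ⇒  (a,b)_2 = +1.
v=41: a=41^-2·(≡28), b=41^0·(≡9) mod 41; (28|41)=-1, (9|41)=+1; (−1)^{-2·0·20}·(-1)^0·(+1)^-2 = +1.
v=31: a=31^0·(≡23), b=31^-2·(≡11) mod 31; (23|31)=-1, (11|31)=-1; (−1)^{0·-2·15}·(-1)^-2·(-1)^0 = +1.
v=7: a=7^2·(≡4), b=7^2·(≡5) mod 7; (4|7)=+1, (5|7)=-1; (−1)^{2·2·3}·(+1)^2·(-1)^2 = +1.
v=∞: -737035 < 0 and 115 > 0  ⇒  (a,b)_∞ = +1.
v=29: a=29^-1·(≡17), b=29^0·(≡28) mod 29; (17|29)=-1, (28|29)=+1; (−1)^{-1·0·14}·(-1)^0·(+1)^-1 = +1.
v=13: a=13^1·(≡6), b=13^0·(≡7) mod 13; (6|13)=-1, (7|13)=-1; (−1)^{1·0·6}·(-1)^0·(-1)^1 = -1.
v=17: a=17^1·(≡12), b=17^0·(≡2) mod 17; (12|17)=-1, (2|17)=+1; (−1)^{1·0·8}·(-1)^0·(+1)^1 = +1.
v=23: a=23^1·(≡22), b=23^1·(≡10) mod 23; (22|23)=-1, (10|23)=-1; (−1)^{1·1·11}·(-1)^1·(-1)^1 = -1.
v=5: a=5^1·(≡2), b=5^5·(≡3) mod 5; (2|5)=-1, (3|5)=-1; (−1)^{1·5·2}·(-1)^5·(-1)^1 = +1.
(-737035, 115 / ℚ) ramifies at {13, 23}: a division algebra.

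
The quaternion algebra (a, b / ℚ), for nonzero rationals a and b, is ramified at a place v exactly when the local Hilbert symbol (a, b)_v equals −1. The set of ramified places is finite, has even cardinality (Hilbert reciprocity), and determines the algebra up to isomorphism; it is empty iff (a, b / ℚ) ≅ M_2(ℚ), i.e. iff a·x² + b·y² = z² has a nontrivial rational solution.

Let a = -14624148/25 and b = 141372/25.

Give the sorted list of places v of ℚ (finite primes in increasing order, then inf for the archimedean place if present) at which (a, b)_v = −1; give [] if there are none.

(a, b) ≡ (-74613, 3927) mod (ℚ^×)²; places V = {2, 3, 5, 7, 11, 17, 19, ∞}.
(a,b)_7: α=3, u≡2; β=1, v≡2 (mod 7); (2|7)=+1, (2|7)=+1; sign (−1)^1·+1^1·+1^3 = -1.
(a,b)_3: α=1, u≡2; β=3, v≡1 (mod 3); (2|3)=-1, (1|3)=+1; sign (−1)^1·-1^3·+1^1 = +1.
(a,b)_∞: sgn(-74613)=−, sgn(3927)=+, so +1.
(a,b)_19: α=1, u≡6; β=0, v≡2 (mod 19); (6|19)=+1, (2|19)=-1; sign (−1)^0·+1^0·-1^1 = -1.
(a,b)_11: α=1, u≡1; β=1, v≡5 (mod 11); (1|11)=+1, (5|11)=+1; sign (−1)^1·+1^1·+1^1 = -1.
(a,b)_5: α=-2, u≡2; β=-2, v≡2 (mod 5); (2|5)=-1, (2|5)=-1; sign (−1)^0·-1^-2·-1^-2 = +1.
(a,b)_2: α=2, β=2; u≡3, v≡7 (mod 8); ε(u)ε(v)=1·1, αω(v)=2·0, βω(u)=2·1; sum ≡ 1  ⇒  -1.
(a,b)_17: α=1, u≡3; β=1, v≡11 (mod 17); (3|17)=-1, (11|17)=-1; sign (−1)^0·-1^1·-1^1 = +1.
(-74613, 3927 / ℚ) ramifies at {2, 7, 11, 19}: a division algebra.

[2, 7, 11, 19]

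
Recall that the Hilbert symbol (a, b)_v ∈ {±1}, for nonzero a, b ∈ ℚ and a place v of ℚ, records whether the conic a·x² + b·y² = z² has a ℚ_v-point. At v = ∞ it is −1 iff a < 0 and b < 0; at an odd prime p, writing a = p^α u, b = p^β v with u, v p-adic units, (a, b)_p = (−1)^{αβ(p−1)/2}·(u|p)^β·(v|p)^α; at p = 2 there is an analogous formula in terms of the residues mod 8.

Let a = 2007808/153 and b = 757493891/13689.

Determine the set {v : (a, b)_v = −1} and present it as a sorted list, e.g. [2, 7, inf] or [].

[2, 17, 23, 29]

Mod squares: a ≡ 133331, b ≡ 315491. Check v ∈ {∞, 2, 3, 7, 11, 13, 17, 23, 29, 31, 43}.
v=∞: 133331 > 0 and 315491 > 0  ⇒  (a,b)_∞ = +1.
v=43: a=43^0·(≡38), b=43^1·(≡39) mod 43; (38|43)=+1, (39|43)=-1; (−1)^{0·1·21}·(+1)^1·(-1)^0 = +1.
v=7: a=7^0·(≡2), b=7^4·(≡2) mod 7; (2|7)=+1, (2|7)=+1; (−1)^{0·4·3}·(+1)^4·(+1)^0 = +1.
v=17: a=17^-1·(≡12), b=17^0·(≡5) mod 17; (12|17)=-1, (5|17)=-1; (−1)^{-1·0·8}·(-1)^0·(-1)^-1 = -1.
v=31: a=31^1·(≡11), b=31^0·(≡10) mod 31; (11|31)=-1, (10|31)=+1; (−1)^{1·0·15}·(-1)^0·(+1)^1 = +1.
v=11: a=11^1·(≡6), b=11^1·(≡9) mod 11; (6|11)=-1, (9|11)=+1; (−1)^{1·1·5}·(-1)^1·(+1)^1 = +1.
v=2: v_2(a)=8, v_2(b)=0; units ≡ 3, 3 (mod 8); ε·ε+αω+βω = 1·1+8·1+0·1 ≡ 1  ⇒  (a,b)_2 = -1.
v=13: a=13^0·(≡1), b=13^-2·(≡8) mod 13; (1|13)=+1, (8|13)=-1; (−1)^{0·-2·6}·(+1)^-2·(-1)^0 = +1.
v=3: a=3^-2·(≡2), b=3^-4·(≡2) mod 3; (2|3)=-1, (2|3)=-1; (−1)^{-2·-4·1}·(-1)^-4·(-1)^-2 = +1.
v=29: a=29^0·(≡10), b=29^1·(≡5) mod 29; (10|29)=-1, (5|29)=+1; (−1)^{0·1·14}·(-1)^1·(+1)^0 = -1.
v=23: a=23^1·(≡13), b=23^1·(≡3) mod 23; (13|23)=+1, (3|23)=+1; (−1)^{1·1·11}·(+1)^1·(+1)^1 = -1.
(133331, 315491 / ℚ) ramifies at {2, 17, 23, 29}: a division algebra.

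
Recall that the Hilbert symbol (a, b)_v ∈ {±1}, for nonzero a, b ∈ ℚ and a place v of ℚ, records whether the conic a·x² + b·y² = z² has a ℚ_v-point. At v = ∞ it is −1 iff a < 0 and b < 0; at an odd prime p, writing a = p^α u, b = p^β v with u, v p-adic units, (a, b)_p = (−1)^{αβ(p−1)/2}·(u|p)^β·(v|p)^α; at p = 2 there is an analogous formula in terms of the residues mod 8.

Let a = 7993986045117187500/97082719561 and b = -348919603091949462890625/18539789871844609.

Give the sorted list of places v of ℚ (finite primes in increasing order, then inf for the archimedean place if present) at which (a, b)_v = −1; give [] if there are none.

[2, 5, 7, 11]

(a, b) ≡ (1155, -1785) mod (ℚ^×)²; places V = {2, 3, 5, 7, 11, 17, 19, 23, 29, 31, ∞}.
(a,b)_23: α=-4, u≡11; β=-6, v≡4 (mod 23); (11|23)=-1, (4|23)=+1; sign (−1)^0·-1^-6·+1^-4 = +1.
(a,b)_2: α=2, β=0; u≡3, v≡7 (mod 8); ε(u)ε(v)=1·1, αω(v)=2·0, βω(u)=0·1; sum ≡ 1  ⇒  -1.
(a,b)_19: α=-2, u≡12; β=-4, v≡16 (mod 19); (12|19)=-1, (16|19)=+1; sign (−1)^0·-1^-4·+1^-2 = +1.
(a,b)_3: α=7, u≡1; β=3, v≡2 (mod 3); (1|3)=+1, (2|3)=-1; sign (−1)^1·+1^3·-1^7 = +1.
(a,b)_17: α=2, u≡4; β=3, v≡10 (mod 17); (4|17)=+1, (10|17)=-1; sign (−1)^0·+1^3·-1^2 = +1.
(a,b)_7: α=1, u≡4; β=1, v≡1 (mod 7); (4|7)=+1, (1|7)=+1; sign (−1)^1·+1^1·+1^1 = -1.
(a,b)_29: α=2, u≡6; β=2, v≡7 (mod 29); (6|29)=+1, (7|29)=+1; sign (−1)^0·+1^2·+1^2 = +1.
(a,b)_11: α=1, u≡8; β=4, v≡8 (mod 11); (8|11)=-1, (8|11)=-1; sign (−1)^0·-1^4·-1^1 = -1.
(a,b)_31: α=-2, u≡9; β=-2, v≡21 (mod 31); (9|31)=+1, (21|31)=-1; sign (−1)^0·+1^-2·-1^-2 = +1.
(a,b)_5: α=11, u≡4; β=15, v≡2 (mod 5); (4|5)=+1, (2|5)=-1; sign (−1)^0·+1^15·-1^11 = -1.
(a,b)_∞: sgn(1155)=+, sgn(-1785)=−, so +1.
|Ram(1155, -1785)| = 4, even; anisotropic at {2, 5, 7, 11}.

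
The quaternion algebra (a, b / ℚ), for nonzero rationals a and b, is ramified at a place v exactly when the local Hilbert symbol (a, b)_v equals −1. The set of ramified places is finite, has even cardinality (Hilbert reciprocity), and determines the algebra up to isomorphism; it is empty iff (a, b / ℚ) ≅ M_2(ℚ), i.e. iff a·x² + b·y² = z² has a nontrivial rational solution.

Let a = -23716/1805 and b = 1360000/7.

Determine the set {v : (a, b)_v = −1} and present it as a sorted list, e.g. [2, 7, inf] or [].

[5, 17]

(a, b) ≡ (-5, 238) mod (ℚ^×)²; places V = {2, 5, 7, 11, 17, 19, ∞}.
(a,b)_19: α=-2, u≡3; β=0, v≡8 (mod 19); (3|19)=-1, (8|19)=-1; sign (−1)^0·-1^0·-1^-2 = +1.
(a,b)_5: α=-1, u≡4; β=4, v≡3 (mod 5); (4|5)=+1, (3|5)=-1; sign (−1)^0·+1^4·-1^-1 = -1.
(a,b)_∞: sgn(-5)=−, sgn(238)=+, so +1.
(a,b)_2: α=2, β=7; u≡3, v≡7 (mod 8); ε(u)ε(v)=1·1, αω(v)=2·0, βω(u)=7·1; sum ≡ 0  ⇒  +1.
(a,b)_11: α=2, u≡2; β=0, v≡10 (mod 11); (2|11)=-1, (10|11)=-1; sign (−1)^0·-1^0·-1^2 = +1.
(a,b)_17: α=0, u≡11; β=1, v≡7 (mod 17); (11|17)=-1, (7|17)=-1; sign (−1)^0·-1^1·-1^0 = -1.
(a,b)_7: α=2, u≡1; β=-1, v≡5 (mod 7); (1|7)=+1, (5|7)=-1; sign (−1)^0·+1^-1·-1^2 = +1.
Ram(-5, 238) = {5, 17}; no ℚ_5-point on the conic.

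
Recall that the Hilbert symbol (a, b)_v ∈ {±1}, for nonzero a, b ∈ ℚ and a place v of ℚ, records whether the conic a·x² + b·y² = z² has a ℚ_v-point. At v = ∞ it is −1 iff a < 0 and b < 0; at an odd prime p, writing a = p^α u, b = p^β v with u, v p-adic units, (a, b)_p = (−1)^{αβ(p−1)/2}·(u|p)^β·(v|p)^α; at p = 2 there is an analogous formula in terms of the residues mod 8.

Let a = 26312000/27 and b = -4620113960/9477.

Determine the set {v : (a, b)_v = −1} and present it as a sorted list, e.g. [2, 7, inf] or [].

(a, b) ≡ (49335, -20930) mod (ℚ^×)²; places V = {2, 3, 5, 7, 11, 13, 23, ∞}.
(a,b)_3: α=-3, u≡2; β=-6, v≡1 (mod 3); (2|3)=-1, (1|3)=+1; sign (−1)^0·-1^-6·+1^-3 = +1.
(a,b)_13: α=1, u≡4; β=-1, v≡6 (mod 13); (4|13)=+1, (6|13)=-1; sign (−1)^0·+1^-1·-1^1 = -1.
(a,b)_11: α=1, u≡10; β=4, v≡5 (mod 11); (10|11)=-1, (5|11)=+1; sign (−1)^0·-1^4·+1^1 = +1.
(a,b)_5: α=3, u≡3; β=1, v≡4 (mod 5); (3|5)=-1, (4|5)=+1; sign (−1)^0·-1^1·+1^3 = -1.
(a,b)_2: α=6, β=3; u≡7, v≡7 (mod 8); ε(u)ε(v)=1·1, αω(v)=6·0, βω(u)=3·0; sum ≡ 1  ⇒  -1.
(a,b)_∞: sgn(49335)=+, sgn(-20930)=−, so +1.
(a,b)_23: α=1, u≡18; β=1, v≡5 (mod 23); (18|23)=+1, (5|23)=-1; sign (−1)^1·+1^1·-1^1 = +1.
(a,b)_7: α=0, u≡6; β=3, v≡5 (mod 7); (6|7)=-1, (5|7)=-1; sign (−1)^0·-1^3·-1^0 = -1.
Ram(49335, -20930) = {2, 5, 7, 13}; no ℚ_2-point on the conic.

[2, 5, 7, 13]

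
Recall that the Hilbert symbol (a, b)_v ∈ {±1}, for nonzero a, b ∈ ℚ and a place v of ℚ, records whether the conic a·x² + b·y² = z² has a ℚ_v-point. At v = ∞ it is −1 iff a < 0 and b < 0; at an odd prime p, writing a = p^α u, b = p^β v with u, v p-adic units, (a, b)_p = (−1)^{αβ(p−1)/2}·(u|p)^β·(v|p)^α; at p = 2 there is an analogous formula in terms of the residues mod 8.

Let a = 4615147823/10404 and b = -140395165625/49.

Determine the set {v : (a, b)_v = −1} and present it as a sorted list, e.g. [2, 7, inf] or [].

[2, 5]

Mod squares: a ≡ 143, b ≡ -65. Check v ∈ {∞, 2, 3, 5, 7, 11, 13, 17, 19, 23}.
v=2: v_2(a)=-2, v_2(b)=0; units ≡ 7, 7 (mod 8); ε·ε+αω+βω = 1·1+-2·0+0·0 ≡ 1  ⇒  (a,b)_2 = -1.
v=11: a=11^1·(≡8), b=11^2·(≡9) mod 11; (8|11)=-1, (9|11)=+1; (−1)^{1·2·5}·(-1)^2·(+1)^1 = +1.
v=7: a=7^0·(≡3), b=7^-2·(≡6) mod 7; (3|7)=-1, (6|7)=-1; (−1)^{0·-2·3}·(-1)^-2·(-1)^0 = +1.
v=23: a=23^2·(≡11), b=23^0·(≡1) mod 23; (11|23)=-1, (1|23)=+1; (−1)^{2·0·11}·(-1)^0·(+1)^2 = +1.
v=17: a=17^-2·(≡6), b=17^0·(≡12) mod 17; (6|17)=-1, (12|17)=-1; (−1)^{-2·0·8}·(-1)^0·(-1)^-2 = +1.
v=19: a=19^2·(≡2), b=19^0·(≡1) mod 19; (2|19)=-1, (1|19)=+1; (−1)^{2·0·9}·(-1)^0·(+1)^2 = +1.
v=3: a=3^-2·(≡2), b=3^0·(≡1) mod 3; (2|3)=-1, (1|3)=+1; (−1)^{-2·0·1}·(-1)^0·(+1)^-2 = +1.
v=13: a=13^3·(≡7), b=13^5·(≡11) mod 13; (7|13)=-1, (11|13)=-1; (−1)^{3·5·6}·(-1)^5·(-1)^3 = +1.
v=5: a=5^0·(≡2), b=5^5·(≡3) mod 5; (2|5)=-1, (3|5)=-1; (−1)^{0·5·2}·(-1)^5·(-1)^0 = -1.
v=∞: 143 > 0 and -65 < 0  ⇒  (a,b)_∞ = +1.
Ram(143, -65) = {2, 5}; no ℚ_2-point on the conic.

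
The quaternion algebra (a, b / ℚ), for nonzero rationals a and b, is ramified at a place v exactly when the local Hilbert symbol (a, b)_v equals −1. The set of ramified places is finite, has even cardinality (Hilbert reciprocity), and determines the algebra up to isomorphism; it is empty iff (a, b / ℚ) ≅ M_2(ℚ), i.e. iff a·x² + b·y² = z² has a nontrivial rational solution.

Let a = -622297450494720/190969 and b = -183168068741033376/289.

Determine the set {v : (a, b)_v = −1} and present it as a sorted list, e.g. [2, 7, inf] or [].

[2, inf]

(a, b) ≡ (-1595, -3306) mod (ℚ^×)²; places V = {2, 3, 5, 7, 11, 13, 17, 19, 23, 29, ∞}.
(a,b)_29: α=1, u≡15; β=1, v≡15 (mod 29); (15|29)=-1, (15|29)=-1; sign (−1)^0·-1^1·-1^1 = +1.
(a,b)_23: α=-2, u≡19; β=0, v≡3 (mod 23); (19|23)=-1, (3|23)=+1; sign (−1)^0·-1^0·+1^-2 = +1.
(a,b)_5: α=1, u≡4; β=0, v≡1 (mod 5); (4|5)=+1, (1|5)=+1; sign (−1)^0·+1^0·+1^1 = +1.
(a,b)_11: α=3, u≡4; β=4, v≡1 (mod 11); (4|11)=+1, (1|11)=+1; sign (−1)^0·+1^4·+1^3 = +1.
(a,b)_∞: sgn(-1595)=−, sgn(-3306)=−, so -1.
(a,b)_7: α=2, u≡1; β=2, v≡6 (mod 7); (1|7)=+1, (6|7)=-1; sign (−1)^0·+1^2·-1^2 = +1.
(a,b)_2: α=8, β=5; u≡5, v≡3 (mod 8); ε(u)ε(v)=0·1, αω(v)=8·1, βω(u)=5·1; sum ≡ 1  ⇒  -1.
(a,b)_19: α=-2, u≡6; β=1, v≡7 (mod 19); (6|19)=+1, (7|19)=+1; sign (−1)^0·+1^1·+1^-2 = +1.
(a,b)_13: α=4, u≡1; β=6, v≡10 (mod 13); (1|13)=+1, (10|13)=+1; sign (−1)^0·+1^6·+1^4 = +1.
(a,b)_17: α=0, u≡12; β=-2, v≡13 (mod 17); (12|17)=-1, (13|17)=+1; sign (−1)^0·-1^-2·+1^0 = +1.
(a,b)_3: α=2, u≡1; β=1, v≡2 (mod 3); (1|3)=+1, (2|3)=-1; sign (−1)^0·+1^1·-1^2 = +1.
(-1595, -3306 / ℚ) ramifies at {2, ∞}: a division algebra.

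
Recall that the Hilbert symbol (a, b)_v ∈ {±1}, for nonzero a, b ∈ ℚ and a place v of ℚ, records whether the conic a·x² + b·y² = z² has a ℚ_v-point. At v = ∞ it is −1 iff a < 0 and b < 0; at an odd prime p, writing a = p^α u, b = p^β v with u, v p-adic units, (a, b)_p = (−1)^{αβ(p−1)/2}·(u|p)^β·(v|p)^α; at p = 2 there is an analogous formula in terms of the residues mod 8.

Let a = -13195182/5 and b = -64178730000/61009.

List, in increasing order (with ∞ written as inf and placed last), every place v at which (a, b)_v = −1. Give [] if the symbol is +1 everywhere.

[3, 5, 11, inf]

(a, b) ≡ (-2310, -33) mod (ℚ^×)²; places V = {2, 3, 5, 7, 11, 13, 19, ∞}.
(a,b)_11: α=1, u≡2; β=1, v≡10 (mod 11); (2|11)=-1, (10|11)=-1; sign (−1)^1·-1^1·-1^1 = -1.
(a,b)_2: α=1, β=4; u≡5, v≡7 (mod 8); ε(u)ε(v)=0·1, αω(v)=1·0, βω(u)=4·1; sum ≡ 0  ⇒  +1.
(a,b)_5: α=-1, u≡3; β=4, v≡3 (mod 5); (3|5)=-1, (3|5)=-1; sign (−1)^0·-1^4·-1^-1 = -1.
(a,b)_3: α=1, u≡1; β=5, v≡1 (mod 3); (1|3)=+1, (1|3)=+1; sign (−1)^1·+1^5·+1^1 = -1.
(a,b)_19: α=0, u≡18; β=-2, v≡7 (mod 19); (18|19)=-1, (7|19)=+1; sign (−1)^0·-1^-2·+1^0 = +1.
(a,b)_∞: sgn(-2310)=−, sgn(-33)=−, so -1.
(a,b)_13: α=4, u≡9; β=-2, v≡7 (mod 13); (9|13)=+1, (7|13)=-1; sign (−1)^0·+1^-2·-1^4 = +1.
(a,b)_7: α=1, u≡5; β=4, v≡1 (mod 7); (5|7)=-1, (1|7)=+1; sign (−1)^0·-1^4·+1^1 = +1.
(-2310, -33 / ℚ) ramifies at {3, 5, 11, ∞}: a division algebra.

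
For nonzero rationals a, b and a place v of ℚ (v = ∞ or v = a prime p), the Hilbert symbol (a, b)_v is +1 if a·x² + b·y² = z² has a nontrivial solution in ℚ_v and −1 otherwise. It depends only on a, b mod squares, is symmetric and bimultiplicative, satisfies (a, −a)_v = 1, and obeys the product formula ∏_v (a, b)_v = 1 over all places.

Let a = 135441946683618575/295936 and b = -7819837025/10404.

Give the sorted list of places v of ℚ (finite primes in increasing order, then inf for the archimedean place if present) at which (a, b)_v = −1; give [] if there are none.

[2, 7, 11, 13]

Mod squares: a ≡ 143, b ≡ -1001. Check v ∈ {∞, 2, 3, 5, 7, 11, 13, 17, 43}.
v=∞: 143 > 0 and -1001 < 0  ⇒  (a,b)_∞ = +1.
v=3: a=3^0·(≡2), b=3^-2·(≡1) mod 3; (2|3)=-1, (1|3)=+1; (−1)^{0·-2·1}·(-1)^-2·(+1)^0 = +1.
v=5: a=5^2·(≡3), b=5^2·(≡1) mod 5; (3|5)=-1, (1|5)=+1; (−1)^{2·2·2}·(-1)^2·(+1)^2 = +1.
v=13: a=13^5·(≡6), b=13^3·(≡9) mod 13; (6|13)=-1, (9|13)=+1; (−1)^{5·3·6}·(-1)^3·(+1)^5 = -1.
v=11: a=11^5·(≡6), b=11^1·(≡7) mod 11; (6|11)=-1, (7|11)=-1; (−1)^{5·1·5}·(-1)^1·(-1)^5 = -1.
v=7: a=7^2·(≡5), b=7^1·(≡1) mod 7; (5|7)=-1, (1|7)=+1; (−1)^{2·1·3}·(-1)^1·(+1)^2 = -1.
v=43: a=43^2·(≡1), b=43^2·(≡23) mod 43; (1|43)=+1, (23|43)=+1; (−1)^{2·2·21}·(+1)^2·(+1)^2 = +1.
v=17: a=17^-2·(≡6), b=17^-2·(≡15) mod 17; (6|17)=-1, (15|17)=+1; (−1)^{-2·-2·8}·(-1)^-2·(+1)^-2 = +1.
v=2: v_2(a)=-10, v_2(b)=-2; units ≡ 7, 7 (mod 8); ε·ε+αω+βω = 1·1+-10·0+-2·0 ≡ 1  ⇒  (a,b)_2 = -1.
|Ram(143, -1001)| = 4, even; anisotropic at {2, 7, 11, 13}.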